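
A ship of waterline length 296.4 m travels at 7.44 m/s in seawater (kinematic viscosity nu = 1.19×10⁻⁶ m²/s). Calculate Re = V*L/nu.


Formula: Re = V * L / nu
Step 1 — V * L = 7.44 * 296.4 = 2205.216 m^2/s
Step 2 — Re = 2205.216 / 1.19e-6 = 1.85e+09

1.85e+09


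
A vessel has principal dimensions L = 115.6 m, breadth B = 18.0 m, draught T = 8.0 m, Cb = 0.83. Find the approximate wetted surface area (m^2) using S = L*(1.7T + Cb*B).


Formula: S = 1.7*L*T + V/T with V = Cb*L*B*T, i.e. S = L * (1.7*T + Cb*B)
Step 1 — 1.7*T = 1.7 * 8.0 = 13.6 m
Step 2 — Cb*B = 0.83 * 18.0 = 14.94 m
Step 3 — 1.7*T + Cb*B = 13.6 + 14.94 = 28.54 m
Step 4 — S = 115.6 * 28.54 ≈ 3299.2 m^2 (5 s.f.)

3299.2 m^2


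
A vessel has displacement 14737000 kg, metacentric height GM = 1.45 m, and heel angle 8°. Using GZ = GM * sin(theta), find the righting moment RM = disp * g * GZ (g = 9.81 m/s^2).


Formula: GZ = GM * sin(theta); RM = disp * g * GZ
Step 1 — GZ = 1.45 * sin(8°) = 1.45 * 0.139173 = 0.201801 m
Step 2 — RM = 14737000 * 9.81 * 0.201801 ≈ 29174000 N·m (5 s.f.)

29174000 N·m


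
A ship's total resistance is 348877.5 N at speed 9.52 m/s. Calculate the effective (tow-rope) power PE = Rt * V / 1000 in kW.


Formula: PE = Rt * V / 1000 (kW)
Step 1 — PE (W) = 348877.5 * 9.52 = 3321313.8 W
Step 2 — PE (kW) = 3321313.8 / 1000 ≈ 3321.3 kW (5 s.f.)

3321.3 kW


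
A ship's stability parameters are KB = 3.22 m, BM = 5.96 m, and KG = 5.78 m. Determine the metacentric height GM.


Formula: GM = KB + BM - KG
Step 1 — KM = KB + BM = 3.22 + 5.96 = 9.18 m
Step 2 — GM = KM - KG = 9.18 - 5.78 = 3.4 m

3.4 m


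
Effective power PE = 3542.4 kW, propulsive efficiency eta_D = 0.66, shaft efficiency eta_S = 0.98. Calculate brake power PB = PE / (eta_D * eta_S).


Formula: PB = PE / (eta_D * eta_S)
Step 1 — combined efficiency = eta_D * eta_S = 0.66 * 0.98 = 0.6468
Step 2 — PB = 3542.4 / 0.6468 ≈ 5476.8 kW (5 s.f.)

5476.8 kW


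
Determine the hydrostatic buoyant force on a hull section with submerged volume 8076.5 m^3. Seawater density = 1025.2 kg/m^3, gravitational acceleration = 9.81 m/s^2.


Formula: Fb = rho * g * V
Substituting: Fb = 1025.2 * 9.81 * 8076.5
Intermediate: 1025.2 * 9.81 = 10057.212
Result: Fb = 10057.212 * 8076.5 ≈ 81227000 N (5 s.f.)

81227000 N


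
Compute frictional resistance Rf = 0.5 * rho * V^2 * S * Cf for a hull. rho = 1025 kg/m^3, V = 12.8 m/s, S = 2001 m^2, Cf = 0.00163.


Formula: Rf = 0.5 * rho * V^2 * S * Cf
Step 1 — V^2 = 12.8^2 = 163.84
Step 2 — 0.5 * rho * V^2 = 0.5 * 1025 * 163.84 = 83968.0
Step 3 — Rf = 83968.0 * 2001 * 0.00163 ≈ 273870 N (5 s.f.)

273870 N


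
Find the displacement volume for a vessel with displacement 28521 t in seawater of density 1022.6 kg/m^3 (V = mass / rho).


Formula: V = mass / rho
Step 1 — convert tonnes to kg: 28521 t * 1000 = 28521000 kg
Step 2 — V = 28521000 / 1022.6 ≈ 27891 m^3 (5 s.f.)

27891 m^3


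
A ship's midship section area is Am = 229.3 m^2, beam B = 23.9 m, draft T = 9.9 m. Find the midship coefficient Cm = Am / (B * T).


Formula: Cm = Am / (B * T)
Step 1 — B * T = 23.9 * 9.9 = 236.61 m^2
Step 2 — Cm = 229.3 / 236.61 ≈ 0.96911 (5 s.f.)

0.96911


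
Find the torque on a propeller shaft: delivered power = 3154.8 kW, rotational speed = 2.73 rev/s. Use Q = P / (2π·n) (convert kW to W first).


Formula: Q = P_W / (2 * pi * n)
Step 1 — P_W = 3154.8 kW * 1000 = 3154800.0 W
Step 2 — 2 * pi * n = 2 * pi * 2.73 = 17.153096
Step 3 — Q = 3154800.0 / 17.153096 ≈ 183920 N·m (5 s.f.)

183920 N·m


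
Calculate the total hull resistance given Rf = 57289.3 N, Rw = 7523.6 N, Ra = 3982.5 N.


Formula: Rt = Rf + Rw + Ra
Substituting: Rt = 57289.3 + 7523.6 + 3982.5
Result: Rt = 68795.4 N

68795.4 N


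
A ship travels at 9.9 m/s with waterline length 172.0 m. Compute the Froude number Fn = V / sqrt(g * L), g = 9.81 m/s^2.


Formula: Fn = V / sqrt(g * L)
Step 1 — g * L = 9.81 * 172.0 = 1687.32
Step 2 — sqrt(g * L) = sqrt(1687.32) = 41.077001
Step 3 — Fn = 9.9 / 41.077001 ≈ 0.24101 (5 s.f.)

0.24101


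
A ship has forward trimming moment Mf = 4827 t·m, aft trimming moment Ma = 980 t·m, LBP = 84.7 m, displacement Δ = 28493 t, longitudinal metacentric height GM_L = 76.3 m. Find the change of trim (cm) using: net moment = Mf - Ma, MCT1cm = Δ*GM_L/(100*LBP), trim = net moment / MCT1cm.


Formula: net trimming moment = Mf - Ma; MCT1cm = Δ*GM_L/(100*LBP); trim = net moment / MCT1cm
Step 1 — net trimming moment = 4827 - 980 = 3847 t·m
Step 2 — MCT1cm = 28493 * 76.3 / (100 * 84.7) = 256.6725 t·m/cm
Step 3 — trim = 3847 / 256.6725 ≈ 14.988 cm (5 s.f.)

14.988 cm


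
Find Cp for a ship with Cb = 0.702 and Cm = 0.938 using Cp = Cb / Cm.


Formula: Cp = Cb / Cm
Substituting: Cp = 0.702 / 0.938
Result: Cp ≈ 0.74840 (5 s.f.)

0.74840


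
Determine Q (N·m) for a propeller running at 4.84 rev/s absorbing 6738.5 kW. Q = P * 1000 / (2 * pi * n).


Formula: Q = P_W / (2 * pi * n)
Step 1 — P_W = 6738.5 kW * 1000 = 6738500.0 W
Step 2 — 2 * pi * n = 2 * pi * 4.84 = 30.410617
Step 3 — Q = 6738500.0 / 30.410617 ≈ 221580 N·m (5 s.f.)

221580 N·m


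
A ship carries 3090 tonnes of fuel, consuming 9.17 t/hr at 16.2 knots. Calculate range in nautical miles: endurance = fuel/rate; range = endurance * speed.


Formula: endurance = fuel / rate; range = endurance * speed
Step 1 — endurance = 3090 / 9.17 = 336.9684 hours
Step 2 — range = 336.9684 * 16.2 ≈ 5458.9 nautical miles (5 s.f.)

5458.9 NM


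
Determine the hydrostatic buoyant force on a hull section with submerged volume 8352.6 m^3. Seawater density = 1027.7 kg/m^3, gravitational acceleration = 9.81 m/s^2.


Formula: Fb = rho * g * V
Substituting: Fb = 1027.7 * 9.81 * 8352.6
Intermediate: 1027.7 * 9.81 = 10081.737
Result: Fb = 10081.737 * 8352.6 ≈ 84209000 N (5 s.f.)

84209000 N


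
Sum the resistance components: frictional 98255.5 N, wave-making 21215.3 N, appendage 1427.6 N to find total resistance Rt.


Formula: Rt = Rf + Rw + Ra
Substituting: Rt = 98255.5 + 21215.3 + 1427.6
Result: Rt = 120898.4 N

120898.4 N


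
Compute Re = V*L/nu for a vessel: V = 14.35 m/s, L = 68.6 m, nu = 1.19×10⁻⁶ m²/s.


Formula: Re = V * L / nu
Step 1 — V * L = 14.35 * 68.6 = 984.41 m^2/s
Step 2 — Re = 984.41 / 1.19e-6 = 8.27e+08

8.27e+08


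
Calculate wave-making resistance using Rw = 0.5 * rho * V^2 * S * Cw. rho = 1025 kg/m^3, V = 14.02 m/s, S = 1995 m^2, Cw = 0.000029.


Formula: Rw = 0.5 * rho * V^2 * S * Cw
Step 1 — V^2 = 14.02^2 = 196.5604
Step 2 — 0.5 * rho * V^2 = 0.5 * 1025 * 196.5604 = 100737.205
Step 3 — Rw = 100737.205 * 1995 * 0.000029 ≈ 5828.2 N (5 s.f.)

5828.2 N


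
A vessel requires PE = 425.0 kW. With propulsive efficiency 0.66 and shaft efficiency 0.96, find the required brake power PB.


Formula: PB = PE / (eta_D * eta_S)
Step 1 — combined efficiency = eta_D * eta_S = 0.66 * 0.96 = 0.6336
Step 2 — PB = 425.0 / 0.6336 ≈ 670.77 kW (5 s.f.)

670.77 kW


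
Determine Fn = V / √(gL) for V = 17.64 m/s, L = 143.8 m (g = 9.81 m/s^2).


Formula: Fn = V / sqrt(g * L)
Step 1 — g * L = 9.81 * 143.8 = 1410.678
Step 2 — sqrt(g * L) = sqrt(1410.678) = 37.558994
Step 3 — Fn = 17.64 / 37.558994 ≈ 0.46966 (5 s.f.)

0.46966


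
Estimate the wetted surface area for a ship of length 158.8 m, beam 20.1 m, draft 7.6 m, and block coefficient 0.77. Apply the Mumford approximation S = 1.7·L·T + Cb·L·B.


Formula: S = 1.7*L*T + V/T with V = Cb*L*B*T, i.e. S = L * (1.7*T + Cb*B)
Step 1 — 1.7*T = 1.7 * 7.6 = 12.92 m
Step 2 — Cb*B = 0.77 * 20.1 = 15.477 m
Step 3 — 1.7*T + Cb*B = 12.92 + 15.477 = 28.397 m
Step 4 — S = 158.8 * 28.397 ≈ 4509.4 m^2 (5 s.f.)

4509.4 m^2


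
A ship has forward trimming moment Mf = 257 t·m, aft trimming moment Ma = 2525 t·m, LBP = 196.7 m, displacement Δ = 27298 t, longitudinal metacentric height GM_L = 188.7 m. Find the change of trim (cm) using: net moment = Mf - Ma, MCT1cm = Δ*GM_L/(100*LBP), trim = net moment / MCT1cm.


Formula: net trimming moment = Mf - Ma; MCT1cm = Δ*GM_L/(100*LBP); trim = net moment / MCT1cm
Step 1 — net trimming moment = 257 - 2525 = -2268 t·m
Step 2 — MCT1cm = 27298 * 188.7 / (100 * 196.7) = 261.8776 t·m/cm
Step 3 — trim = -2268 / 261.8776 ≈ -8.6605 cm (5 s.f.)

-8.6605 cm


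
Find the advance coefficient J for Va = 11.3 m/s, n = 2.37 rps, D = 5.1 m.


Formula: J = Va / (n * D)
Step 1 — n * D = 2.37 * 5.1 = 12.087
Step 2 — J = 11.3 / 12.087 ≈ 0.93489 (5 s.f.)

0.93489


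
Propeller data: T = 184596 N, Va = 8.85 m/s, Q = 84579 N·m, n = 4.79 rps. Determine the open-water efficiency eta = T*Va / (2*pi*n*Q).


Formula: eta = T * Va / (2 * pi * n * Q)
Step 1 — numerator = T * Va = 184596 * 8.85 = 1633674.6
Step 2 — 2 * pi * n = 2 * pi * 4.79 = 30.096458
Step 3 — denominator = 30.096458 * 84579 = 2545528.32
Step 4 — eta = 1633674.6 / 2545528.32 ≈ 0.64178 (5 s.f.)

0.64178


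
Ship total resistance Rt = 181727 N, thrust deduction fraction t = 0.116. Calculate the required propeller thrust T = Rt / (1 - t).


Formula: T = Rt / (1 - t)
Step 1 — (1 - t) = 1 - 0.116 = 0.884
Step 2 — T = 181727 / 0.884 ≈ 205570 N (5 s.f.)

205570 N


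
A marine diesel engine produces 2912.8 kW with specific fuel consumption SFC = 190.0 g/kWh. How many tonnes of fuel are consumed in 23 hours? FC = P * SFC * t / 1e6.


Formula: FC (tonnes) = P * SFC * t / 1,000,000
Step 1 — P * SFC * t = 2912.8 * 190.0 * 23 = 12728936.0 g
Step 2 — FC (tonnes) = 12728936.0 / 1,000,000 ≈ 12.729 tonnes (5 s.f.)

12.729 tonnes


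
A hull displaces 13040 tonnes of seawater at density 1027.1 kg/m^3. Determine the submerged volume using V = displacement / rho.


Formula: V = mass / rho
Step 1 — convert tonnes to kg: 13040 t * 1000 = 13040000 kg
Step 2 — V = 13040000 / 1027.1 ≈ 12696 m^3 (5 s.f.)

12696 m^3


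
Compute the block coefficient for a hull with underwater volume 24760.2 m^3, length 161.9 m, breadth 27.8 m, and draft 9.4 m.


Formula: Cb = V / (L * B * T)
Step 1 — L * B * T = 161.9 * 27.8 * 9.4 = 42307.708 m^3
Step 2 — Cb = 24760.2 / 42307.708 ≈ 0.58524 (5 s.f.)

0.58524


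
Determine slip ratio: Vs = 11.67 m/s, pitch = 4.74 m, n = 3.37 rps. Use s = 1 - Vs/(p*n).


Formula: s = 1 - Vs / (p * n)
Step 1 — p * n = 4.74 * 3.37 = 15.9738
Step 2 — Vs / (p*n) = 11.67 / 15.9738 = 0.730571 (6 d.p.)
Step 3 — s = 1 - 0.730571 = 0.269429

0.269429


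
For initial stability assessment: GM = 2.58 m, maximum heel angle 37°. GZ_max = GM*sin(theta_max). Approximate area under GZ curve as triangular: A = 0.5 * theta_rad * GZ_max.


Formula: GZ_max = GM * sin(theta); Area = 0.5 * theta_rad * GZ_max
Step 1 — GZ_max = 2.58 * sin(37°) = 2.58 * 0.601815 = 1.552683 m
Step 2 — theta_rad = 37 * pi/180 = 0.645772 rad
Step 3 — Area = 0.5 * 0.645772 * 1.552683 ≈ 0.50134 m·rad (5 s.f.)

0.50134 m·rad


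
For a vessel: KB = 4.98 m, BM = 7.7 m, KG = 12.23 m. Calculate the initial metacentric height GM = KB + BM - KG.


Formula: GM = KB + BM - KG
Step 1 — KM = KB + BM = 4.98 + 7.7 = 12.68 m
Step 2 — GM = KM - KG = 12.68 - 12.23 = 0.45 m

0.45 m


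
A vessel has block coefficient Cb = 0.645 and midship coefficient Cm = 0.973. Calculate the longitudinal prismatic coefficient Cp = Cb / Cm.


Formula: Cp = Cb / Cm
Substituting: Cp = 0.645 / 0.973
Result: Cp ≈ 0.66290 (5 s.f.)

0.66290


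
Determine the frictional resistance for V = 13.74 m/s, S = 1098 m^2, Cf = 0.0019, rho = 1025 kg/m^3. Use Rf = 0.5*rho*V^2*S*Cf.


Formula: Rf = 0.5 * rho * V^2 * S * Cf
Step 1 — V^2 = 13.74^2 = 188.7876
Step 2 — 0.5 * rho * V^2 = 0.5 * 1025 * 188.7876 = 96753.645
Step 3 — Rf = 96753.645 * 1098 * 0.0019 ≈ 201850 N (5 s.f.)

201850 N


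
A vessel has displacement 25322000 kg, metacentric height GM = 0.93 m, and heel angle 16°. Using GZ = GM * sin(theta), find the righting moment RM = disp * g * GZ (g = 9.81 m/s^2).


Formula: GZ = GM * sin(theta); RM = disp * g * GZ
Step 1 — GZ = 0.93 * sin(16°) = 0.93 * 0.275637 = 0.256342 m
Step 2 — RM = 25322000 * 9.81 * 0.256342 ≈ 63678000 N·m (5 s.f.)

63678000 N·m


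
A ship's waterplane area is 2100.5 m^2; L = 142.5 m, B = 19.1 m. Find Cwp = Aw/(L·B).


Formula: Cwp = Aw / (L * B)
Step 1 — L * B = 142.5 * 19.1 = 2721.75 m^2
Step 2 — Cwp = 2100.5 / 2721.75 ≈ 0.77175 (5 s.f.)

0.77175


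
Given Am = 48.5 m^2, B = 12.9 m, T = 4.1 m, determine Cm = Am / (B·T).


Formula: Cm = Am / (B * T)
Step 1 — B * T = 12.9 * 4.1 = 52.89 m^2
Step 2 — Cm = 48.5 / 52.89 ≈ 0.91700 (5 s.f.)

0.91700


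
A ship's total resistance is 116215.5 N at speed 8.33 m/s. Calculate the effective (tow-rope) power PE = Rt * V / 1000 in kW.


Formula: PE = Rt * V / 1000 (kW)
Step 1 — PE (W) = 116215.5 * 8.33 = 968075.115 W
Step 2 — PE (kW) = 968075.115 / 1000 ≈ 968.08 kW (5 s.f.)

968.08 kW


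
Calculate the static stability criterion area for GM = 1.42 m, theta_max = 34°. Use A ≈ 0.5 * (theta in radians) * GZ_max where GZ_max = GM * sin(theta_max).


Formula: GZ_max = GM * sin(theta); Area = 0.5 * theta_rad * GZ_max
Step 1 — GZ_max = 1.42 * sin(34°) = 1.42 * 0.559193 = 0.794054 m
Step 2 — theta_rad = 34 * pi/180 = 0.593412 rad
Step 3 — Area = 0.5 * 0.593412 * 0.794054 ≈ 0.23560 m·rad (5 s.f.)

0.23560 m·rad


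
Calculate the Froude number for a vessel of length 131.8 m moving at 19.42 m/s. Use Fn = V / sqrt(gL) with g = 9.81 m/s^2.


Formula: Fn = V / sqrt(g * L)
Step 1 — g * L = 9.81 * 131.8 = 1292.958
Step 2 — sqrt(g * L) = sqrt(1292.958) = 35.957725
Step 3 — Fn = 19.42 / 35.957725 ≈ 0.54008 (5 s.f.)

0.54008


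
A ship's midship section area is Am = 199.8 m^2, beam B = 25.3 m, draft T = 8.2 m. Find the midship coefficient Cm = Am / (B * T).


Formula: Cm = Am / (B * T)
Step 1 — B * T = 25.3 * 8.2 = 207.46 m^2
Step 2 — Cm = 199.8 / 207.46 ≈ 0.96308 (5 s.f.)

0.96308


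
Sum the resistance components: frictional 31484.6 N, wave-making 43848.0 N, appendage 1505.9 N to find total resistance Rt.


Formula: Rt = Rf + Rw + Ra
Substituting: Rt = 31484.6 + 43848.0 + 1505.9
Result: Rt = 76838.5 N

76838.5 N


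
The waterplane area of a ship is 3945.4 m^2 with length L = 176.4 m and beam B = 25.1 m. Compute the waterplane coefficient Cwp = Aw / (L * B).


Formula: Cwp = Aw / (L * B)
Step 1 — L * B = 176.4 * 25.1 = 4427.64 m^2
Step 2 — Cwp = 3945.4 / 4427.64 ≈ 0.89108 (5 s.f.)

0.89108


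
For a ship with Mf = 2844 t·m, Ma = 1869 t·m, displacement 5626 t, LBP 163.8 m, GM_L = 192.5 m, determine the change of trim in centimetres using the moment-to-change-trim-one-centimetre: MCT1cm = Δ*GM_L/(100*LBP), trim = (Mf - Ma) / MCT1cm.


Formula: net trimming moment = Mf - Ma; MCT1cm = Δ*GM_L/(100*LBP); trim = net moment / MCT1cm
Step 1 — net trimming moment = 2844 - 1869 = 975 t·m
Step 2 — MCT1cm = 5626 * 192.5 / (100 * 163.8) = 66.1175 t·m/cm
Step 3 — trim = 975 / 66.1175 ≈ 14.746 cm (5 s.f.)

14.746 cm


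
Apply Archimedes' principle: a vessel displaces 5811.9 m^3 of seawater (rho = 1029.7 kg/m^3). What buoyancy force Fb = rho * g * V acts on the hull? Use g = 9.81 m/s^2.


Formula: Fb = rho * g * V
Substituting: Fb = 1029.7 * 9.81 * 5811.9
Intermediate: 1029.7 * 9.81 = 10101.357
Result: Fb = 10101.357 * 5811.9 ≈ 58708000 N (5 s.f.)

58708000 N


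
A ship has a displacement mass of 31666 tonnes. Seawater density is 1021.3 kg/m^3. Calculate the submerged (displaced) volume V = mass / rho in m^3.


Formula: V = mass / rho
Step 1 — convert tonnes to kg: 31666 t * 1000 = 31666000 kg
Step 2 — V = 31666000 / 1021.3 ≈ 31006 m^3 (5 s.f.)

31006 m^3


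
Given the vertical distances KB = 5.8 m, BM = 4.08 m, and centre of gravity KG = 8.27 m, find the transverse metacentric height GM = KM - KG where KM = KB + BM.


Formula: GM = KB + BM - KG
Step 1 — KM = KB + BM = 5.8 + 4.08 = 9.88 m
Step 2 — GM = KM - KG = 9.88 - 8.27 = 1.61 m

1.61 m


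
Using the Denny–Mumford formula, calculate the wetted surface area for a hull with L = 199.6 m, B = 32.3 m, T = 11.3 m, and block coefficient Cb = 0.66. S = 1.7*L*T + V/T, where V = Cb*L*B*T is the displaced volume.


Formula: S = 1.7*L*T + V/T with V = Cb*L*B*T, i.e. S = L * (1.7*T + Cb*B)
Step 1 — 1.7*T = 1.7 * 11.3 = 19.21 m
Step 2 — Cb*B = 0.66 * 32.3 = 21.318 m
Step 3 — 1.7*T + Cb*B = 19.21 + 21.318 = 40.528 m
Step 4 — S = 199.6 * 40.528 ≈ 8089.4 m^2 (5 s.f.)

8089.4 m^2


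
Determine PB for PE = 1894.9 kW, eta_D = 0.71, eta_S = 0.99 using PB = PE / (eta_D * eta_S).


Formula: PB = PE / (eta_D * eta_S)
Step 1 — combined efficiency = eta_D * eta_S = 0.71 * 0.99 = 0.7029
Step 2 — PB = 1894.9 / 0.7029 ≈ 2695.8 kW (5 s.f.)

2695.8 kW


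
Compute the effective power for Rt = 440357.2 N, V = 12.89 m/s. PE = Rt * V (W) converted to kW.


Formula: PE = Rt * V / 1000 (kW)
Step 1 — PE (W) = 440357.2 * 12.89 = 5676204.308 W
Step 2 — PE (kW) = 5676204.308 / 1000 ≈ 5676.2 kW (5 s.f.)

5676.2 kW


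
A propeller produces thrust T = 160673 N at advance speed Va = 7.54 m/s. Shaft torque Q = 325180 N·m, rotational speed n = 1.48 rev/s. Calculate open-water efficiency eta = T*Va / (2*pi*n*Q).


Formula: eta = T * Va / (2 * pi * n * Q)
Step 1 — numerator = T * Va = 160673 * 7.54 = 1211474.42
Step 2 — 2 * pi * n = 2 * pi * 1.48 = 9.299114
Step 3 — denominator = 9.299114 * 325180 = 3023885.89
Step 4 — eta = 1211474.42 / 3023885.89 ≈ 0.40063 (5 s.f.)

0.40063


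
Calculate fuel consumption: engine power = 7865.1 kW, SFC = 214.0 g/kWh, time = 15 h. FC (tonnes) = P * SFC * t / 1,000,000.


Formula: FC (tonnes) = P * SFC * t / 1,000,000
Step 1 — P * SFC * t = 7865.1 * 214.0 * 15 = 25246971.0 g
Step 2 — FC (tonnes) = 25246971.0 / 1,000,000 ≈ 25.247 tonnes (5 s.f.)

25.247 tonnes


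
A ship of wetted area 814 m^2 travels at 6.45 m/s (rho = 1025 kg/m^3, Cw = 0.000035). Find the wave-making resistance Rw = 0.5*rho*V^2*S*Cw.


Formula: Rw = 0.5 * rho * V^2 * S * Cw
Step 1 — V^2 = 6.45^2 = 41.6025
Step 2 — 0.5 * rho * V^2 = 0.5 * 1025 * 41.6025 = 21321.28125
Step 3 — Rw = 21321.28125 * 814 * 0.000035 ≈ 607.44 N (5 s.f.)

607.44 N


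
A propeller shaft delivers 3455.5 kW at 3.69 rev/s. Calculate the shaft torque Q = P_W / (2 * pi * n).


Formula: Q = P_W / (2 * pi * n)
Step 1 — P_W = 3455.5 kW * 1000 = 3455500.0 W
Step 2 — 2 * pi * n = 2 * pi * 3.69 = 23.184954
Step 3 — Q = 3455500.0 / 23.184954 ≈ 149040 N·m (5 s.f.)

149040 N·m


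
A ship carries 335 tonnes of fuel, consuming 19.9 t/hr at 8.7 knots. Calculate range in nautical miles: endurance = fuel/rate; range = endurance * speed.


Formula: endurance = fuel / rate; range = endurance * speed
Step 1 — endurance = 335 / 19.9 = 16.8342 hours
Step 2 — range = 16.8342 * 8.7 ≈ 146.46 nautical miles (5 s.f.)

146.46 NM


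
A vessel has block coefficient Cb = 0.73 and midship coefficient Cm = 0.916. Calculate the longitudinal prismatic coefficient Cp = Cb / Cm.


Formula: Cp = Cb / Cm
Substituting: Cp = 0.73 / 0.916
Result: Cp ≈ 0.79694 (5 s.f.)

0.79694


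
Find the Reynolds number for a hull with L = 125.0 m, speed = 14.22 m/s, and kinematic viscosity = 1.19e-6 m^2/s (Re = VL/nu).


Formula: Re = V * L / nu
Step 1 — V * L = 14.22 * 125.0 = 1777.5 m^2/s
Step 2 — Re = 1777.5 / 1.19e-6 = 1.49e+09

1.49e+09


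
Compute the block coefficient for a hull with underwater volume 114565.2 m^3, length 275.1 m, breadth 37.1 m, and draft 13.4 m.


Formula: Cb = V / (L * B * T)
Step 1 — L * B * T = 275.1 * 37.1 * 13.4 = 136763.214 m^3
Step 2 — Cb = 114565.2 / 136763.214 ≈ 0.83769 (5 s.f.)

0.83769


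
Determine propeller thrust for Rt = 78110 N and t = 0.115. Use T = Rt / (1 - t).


Formula: T = Rt / (1 - t)
Step 1 — (1 - t) = 1 - 0.115 = 0.885
Step 2 — T = 78110 / 0.885 ≈ 88260 N (5 s.f.)

88260 N


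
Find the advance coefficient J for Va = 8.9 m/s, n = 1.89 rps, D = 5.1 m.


Formula: J = Va / (n * D)
Step 1 — n * D = 1.89 * 5.1 = 9.639
Step 2 — J = 8.9 / 9.639 ≈ 0.92333 (5 s.f.)

0.92333


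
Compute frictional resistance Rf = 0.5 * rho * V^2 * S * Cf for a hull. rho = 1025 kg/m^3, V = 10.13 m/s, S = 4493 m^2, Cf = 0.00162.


Formula: Rf = 0.5 * rho * V^2 * S * Cf
Step 1 — V^2 = 10.13^2 = 102.6169
Step 2 — 0.5 * rho * V^2 = 0.5 * 1025 * 102.6169 = 52591.16125
Step 3 — Rf = 52591.16125 * 4493 * 0.00162 ≈ 382790 N (5 s.f.)

382790 N


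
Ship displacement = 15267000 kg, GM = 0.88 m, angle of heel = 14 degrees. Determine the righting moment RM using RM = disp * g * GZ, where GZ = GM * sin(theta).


Formula: GZ = GM * sin(theta); RM = disp * g * GZ
Step 1 — GZ = 0.88 * sin(14°) = 0.88 * 0.241922 = 0.212891 m
Step 2 — RM = 15267000 * 9.81 * 0.212891 ≈ 31885000 N·m (5 s.f.)

31885000 N·m


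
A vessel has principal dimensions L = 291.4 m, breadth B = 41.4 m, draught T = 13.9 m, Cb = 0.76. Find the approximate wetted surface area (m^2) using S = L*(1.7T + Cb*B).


Formula: S = 1.7*L*T + V/T with V = Cb*L*B*T, i.e. S = L * (1.7*T + Cb*B)
Step 1 — 1.7*T = 1.7 * 13.9 = 23.63 m
Step 2 — Cb*B = 0.76 * 41.4 = 31.464 m
Step 3 — 1.7*T + Cb*B = 23.63 + 31.464 = 55.094 m
Step 4 — S = 291.4 * 55.094 ≈ 16054 m^2 (5 s.f.)

16054 m^2


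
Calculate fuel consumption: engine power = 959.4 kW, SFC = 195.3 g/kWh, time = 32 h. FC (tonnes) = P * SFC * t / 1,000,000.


Formula: FC (tonnes) = P * SFC * t / 1,000,000
Step 1 — P * SFC * t = 959.4 * 195.3 * 32 = 5995866.24 g
Step 2 — FC (tonnes) = 5995866.24 / 1,000,000 ≈ 5.9959 tonnes (5 s.f.)

5.9959 tonnes


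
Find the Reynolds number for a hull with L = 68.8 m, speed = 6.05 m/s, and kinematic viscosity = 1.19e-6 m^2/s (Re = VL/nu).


Formula: Re = V * L / nu
Step 1 — V * L = 6.05 * 68.8 = 416.24 m^2/s
Step 2 — Re = 416.24 / 1.19e-6 = 3.50e+08

3.50e+08


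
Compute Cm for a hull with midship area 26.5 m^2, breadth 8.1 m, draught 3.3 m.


Formula: Cm = Am / (B * T)
Step 1 — B * T = 8.1 * 3.3 = 26.73 m^2
Step 2 — Cm = 26.5 / 26.73 ≈ 0.99140 (5 s.f.)

0.99140


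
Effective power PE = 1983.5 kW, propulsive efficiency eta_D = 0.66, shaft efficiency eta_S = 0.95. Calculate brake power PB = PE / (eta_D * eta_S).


Formula: PB = PE / (eta_D * eta_S)
Step 1 — combined efficiency = eta_D * eta_S = 0.66 * 0.95 = 0.627
Step 2 — PB = 1983.5 / 0.627 ≈ 3163.5 kW (5 s.f.)

3163.5 kW


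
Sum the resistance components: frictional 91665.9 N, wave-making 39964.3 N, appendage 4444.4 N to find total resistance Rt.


Formula: Rt = Rf + Rw + Ra
Substituting: Rt = 91665.9 + 39964.3 + 4444.4
Result: Rt = 136074.6 N

136074.6 N


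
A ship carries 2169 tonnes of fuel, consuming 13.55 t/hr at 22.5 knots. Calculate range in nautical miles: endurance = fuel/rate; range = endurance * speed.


Formula: endurance = fuel / rate; range = endurance * speed
Step 1 — endurance = 2169 / 13.55 = 160.0738 hours
Step 2 — range = 160.0738 * 22.5 ≈ 3601.7 nautical miles (5 s.f.)

3601.7 NM


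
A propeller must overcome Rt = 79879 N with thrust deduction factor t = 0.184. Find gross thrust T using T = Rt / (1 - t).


Formula: T = Rt / (1 - t)
Step 1 — (1 - t) = 1 - 0.184 = 0.816
Step 2 — T = 79879 / 0.816 ≈ 97891 N (5 s.f.)

97891 N


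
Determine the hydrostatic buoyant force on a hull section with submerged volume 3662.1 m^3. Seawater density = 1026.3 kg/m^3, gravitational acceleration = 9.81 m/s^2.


Formula: Fb = rho * g * V
Substituting: Fb = 1026.3 * 9.81 * 3662.1
Intermediate: 1026.3 * 9.81 = 10068.003
Result: Fb = 10068.003 * 3662.1 ≈ 36870000 N (5 s.f.)

36870000 N


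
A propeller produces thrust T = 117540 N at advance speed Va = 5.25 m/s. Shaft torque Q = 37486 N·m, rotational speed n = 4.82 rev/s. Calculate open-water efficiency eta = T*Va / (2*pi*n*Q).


Formula: eta = T * Va / (2 * pi * n * Q)
Step 1 — numerator = T * Va = 117540 * 5.25 = 617085.0
Step 2 — 2 * pi * n = 2 * pi * 4.82 = 30.284953
Step 3 — denominator = 30.284953 * 37486 = 1135261.75
Step 4 — eta = 617085.0 / 1135261.75 ≈ 0.54356 (5 s.f.)

0.54356


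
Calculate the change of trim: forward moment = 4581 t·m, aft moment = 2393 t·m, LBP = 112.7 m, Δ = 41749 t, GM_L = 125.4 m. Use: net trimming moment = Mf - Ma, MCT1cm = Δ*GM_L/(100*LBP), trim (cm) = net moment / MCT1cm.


Formula: net trimming moment = Mf - Ma; MCT1cm = Δ*GM_L/(100*LBP); trim = net moment / MCT1cm
Step 1 — net trimming moment = 4581 - 2393 = 2188 t·m
Step 2 — MCT1cm = 41749 * 125.4 / (100 * 112.7) = 464.5363 t·m/cm
Step 3 — trim = 2188 / 464.5363 ≈ 4.7101 cm (5 s.f.)

4.7101 cm


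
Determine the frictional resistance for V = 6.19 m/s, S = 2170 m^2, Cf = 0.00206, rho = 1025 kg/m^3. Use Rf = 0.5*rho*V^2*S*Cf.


Formula: Rf = 0.5 * rho * V^2 * S * Cf
Step 1 — V^2 = 6.19^2 = 38.3161
Step 2 — 0.5 * rho * V^2 = 0.5 * 1025 * 38.3161 = 19637.00125
Step 3 — Rf = 19637.00125 * 2170 * 0.00206 ≈ 87781 N (5 s.f.)

87781 N


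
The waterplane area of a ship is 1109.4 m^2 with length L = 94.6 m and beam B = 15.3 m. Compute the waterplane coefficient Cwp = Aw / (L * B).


Formula: Cwp = Aw / (L * B)
Step 1 — L * B = 94.6 * 15.3 = 1447.38 m^2
Step 2 — Cwp = 1109.4 / 1447.38 ≈ 0.76649 (5 s.f.)

0.76649


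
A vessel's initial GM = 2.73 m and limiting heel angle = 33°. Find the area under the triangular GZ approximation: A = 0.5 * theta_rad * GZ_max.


Formula: GZ_max = GM * sin(theta); Area = 0.5 * theta_rad * GZ_max
Step 1 — GZ_max = 2.73 * sin(33°) = 2.73 * 0.544639 = 1.486864 m
Step 2 — theta_rad = 33 * pi/180 = 0.575959 rad
Step 3 — Area = 0.5 * 0.575959 * 1.486864 ≈ 0.42819 m·rad (5 s.f.)

0.42819 m·rad


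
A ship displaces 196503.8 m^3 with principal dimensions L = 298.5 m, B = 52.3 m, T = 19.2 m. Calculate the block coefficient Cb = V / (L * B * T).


Formula: Cb = V / (L * B * T)
Step 1 — L * B * T = 298.5 * 52.3 * 19.2 = 299741.76 m^3
Step 2 — Cb = 196503.8 / 299741.76 ≈ 0.65558 (5 s.f.)

0.65558


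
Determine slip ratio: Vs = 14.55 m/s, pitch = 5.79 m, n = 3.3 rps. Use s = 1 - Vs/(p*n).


Formula: s = 1 - Vs / (p * n)
Step 1 — p * n = 5.79 * 3.3 = 19.107
Step 2 — Vs / (p*n) = 14.55 / 19.107 = 0.761501 (6 d.p.)
Step 3 — s = 1 - 0.761501 = 0.238499

0.238499


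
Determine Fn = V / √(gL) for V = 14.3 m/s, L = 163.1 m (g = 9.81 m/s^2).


Formula: Fn = V / sqrt(g * L)
Step 1 — g * L = 9.81 * 163.1 = 1600.011
Step 2 — sqrt(g * L) = sqrt(1600.011) = 40.000137
Step 3 — Fn = 14.3 / 40.000137 ≈ 0.35750 (5 s.f.)

0.35750


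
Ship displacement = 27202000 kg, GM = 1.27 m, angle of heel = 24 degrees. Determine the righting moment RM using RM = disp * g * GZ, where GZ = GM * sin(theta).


Formula: GZ = GM * sin(theta); RM = disp * g * GZ
Step 1 — GZ = 1.27 * sin(24°) = 1.27 * 0.406737 = 0.516556 m
Step 2 — RM = 27202000 * 9.81 * 0.516556 ≈ 137840000 N·m (5 s.f.)

137840000 N·m


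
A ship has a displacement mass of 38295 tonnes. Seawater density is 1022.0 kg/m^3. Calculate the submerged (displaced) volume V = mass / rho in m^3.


Formula: V = mass / rho
Step 1 — convert tonnes to kg: 38295 t * 1000 = 38295000 kg
Step 2 — V = 38295000 / 1022.0 ≈ 37471 m^3 (5 s.f.)

37471 m^3


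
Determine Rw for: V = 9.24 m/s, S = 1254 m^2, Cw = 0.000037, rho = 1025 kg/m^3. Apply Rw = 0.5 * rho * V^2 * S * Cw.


Formula: Rw = 0.5 * rho * V^2 * S * Cw
Step 1 — V^2 = 9.24^2 = 85.3776
Step 2 — 0.5 * rho * V^2 = 0.5 * 1025 * 85.3776 = 43756.02
Step 3 — Rw = 43756.02 * 1254 * 0.000037 ≈ 2030.2 N (5 s.f.)

2030.2 N


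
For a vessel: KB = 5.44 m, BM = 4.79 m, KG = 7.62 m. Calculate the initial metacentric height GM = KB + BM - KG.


Formula: GM = KB + BM - KG
Step 1 — KM = KB + BM = 5.44 + 4.79 = 10.23 m
Step 2 — GM = KM - KG = 10.23 - 7.62 = 2.61 m

2.61 m


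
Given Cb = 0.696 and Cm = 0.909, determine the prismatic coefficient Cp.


Formula: Cp = Cb / Cm
Substituting: Cp = 0.696 / 0.909
Result: Cp ≈ 0.76568 (5 s.f.)

0.76568


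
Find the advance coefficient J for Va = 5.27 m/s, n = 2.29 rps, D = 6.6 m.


Formula: J = Va / (n * D)
Step 1 — n * D = 2.29 * 6.6 = 15.114
Step 2 — J = 5.27 / 15.114 ≈ 0.34868 (5 s.f.)

0.34868


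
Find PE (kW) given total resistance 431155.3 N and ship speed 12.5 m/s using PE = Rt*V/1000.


Formula: PE = Rt * V / 1000 (kW)
Step 1 — PE (W) = 431155.3 * 12.5 = 5389441.25 W
Step 2 — PE (kW) = 5389441.25 / 1000 ≈ 5389.4 kW (5 s.f.)

5389.4 kW


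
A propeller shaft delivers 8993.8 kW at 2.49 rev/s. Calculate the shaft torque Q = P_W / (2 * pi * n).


Formula: Q = P_W / (2 * pi * n)
Step 1 — P_W = 8993.8 kW * 1000 = 8993800.0 W
Step 2 — 2 * pi * n = 2 * pi * 2.49 = 15.645131
Step 3 — Q = 8993800.0 / 15.645131 ≈ 574860 N·m (5 s.f.)

574860 N·m


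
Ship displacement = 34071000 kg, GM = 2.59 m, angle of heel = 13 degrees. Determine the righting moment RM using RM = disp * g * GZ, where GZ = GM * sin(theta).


Formula: GZ = GM * sin(theta); RM = disp * g * GZ
Step 1 — GZ = 2.59 * sin(13°) = 2.59 * 0.224951 = 0.582623 m
Step 2 — RM = 34071000 * 9.81 * 0.582623 ≈ 194730000 N·m (5 s.f.)

194730000 N·m


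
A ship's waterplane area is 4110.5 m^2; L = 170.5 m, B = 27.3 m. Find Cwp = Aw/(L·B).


Formula: Cwp = Aw / (L * B)
Step 1 — L * B = 170.5 * 27.3 = 4654.65 m^2
Step 2 — Cwp = 4110.5 / 4654.65 ≈ 0.88310 (5 s.f.)

0.88310


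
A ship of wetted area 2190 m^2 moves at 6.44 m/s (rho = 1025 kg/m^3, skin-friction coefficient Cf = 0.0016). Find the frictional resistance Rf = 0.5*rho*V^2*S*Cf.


Formula: Rf = 0.5 * rho * V^2 * S * Cf
Step 1 — V^2 = 6.44^2 = 41.4736
Step 2 — 0.5 * rho * V^2 = 0.5 * 1025 * 41.4736 = 21255.22
Step 3 — Rf = 21255.22 * 2190 * 0.0016 ≈ 74478 N (5 s.f.)

74478 N


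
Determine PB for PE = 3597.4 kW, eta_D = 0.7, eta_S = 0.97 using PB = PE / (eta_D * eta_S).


Formula: PB = PE / (eta_D * eta_S)
Step 1 — combined efficiency = eta_D * eta_S = 0.7 * 0.97 = 0.679
Step 2 — PB = 3597.4 / 0.679 ≈ 5298.1 kW (5 s.f.)

5298.1 kW


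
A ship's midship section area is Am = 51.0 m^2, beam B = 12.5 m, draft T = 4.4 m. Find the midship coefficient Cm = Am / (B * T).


Formula: Cm = Am / (B * T)
Step 1 — B * T = 12.5 * 4.4 = 55.0 m^2
Step 2 — Cm = 51.0 / 55.0 ≈ 0.92727 (5 s.f.)

0.92727


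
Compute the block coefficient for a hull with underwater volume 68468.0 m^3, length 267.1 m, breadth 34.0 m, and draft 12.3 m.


Formula: Cb = V / (L * B * T)
Step 1 — L * B * T = 267.1 * 34.0 * 12.3 = 111701.22 m^3
Step 2 — Cb = 68468.0 / 111701.22 ≈ 0.61296 (5 s.f.)

0.61296


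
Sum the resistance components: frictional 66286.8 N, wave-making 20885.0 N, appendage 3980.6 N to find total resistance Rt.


Formula: Rt = Rf + Rw + Ra
Substituting: Rt = 66286.8 + 20885.0 + 3980.6
Result: Rt = 91152.4 N

91152.4 N


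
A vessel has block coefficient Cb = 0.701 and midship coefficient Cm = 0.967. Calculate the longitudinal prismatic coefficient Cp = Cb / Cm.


Formula: Cp = Cb / Cm
Substituting: Cp = 0.701 / 0.967
Result: Cp ≈ 0.72492 (5 s.f.)

0.72492


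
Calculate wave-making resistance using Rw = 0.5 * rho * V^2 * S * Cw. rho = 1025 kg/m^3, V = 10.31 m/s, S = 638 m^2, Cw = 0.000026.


Formula: Rw = 0.5 * rho * V^2 * S * Cw
Step 1 — V^2 = 10.31^2 = 106.2961
Step 2 — 0.5 * rho * V^2 = 0.5 * 1025 * 106.2961 = 54476.75125
Step 3 — Rw = 54476.75125 * 638 * 0.000026 ≈ 903.66 N (5 s.f.)

903.66 N


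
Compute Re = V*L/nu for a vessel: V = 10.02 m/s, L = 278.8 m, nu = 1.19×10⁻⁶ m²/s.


Formula: Re = V * L / nu
Step 1 — V * L = 10.02 * 278.8 = 2793.576 m^2/s
Step 2 — Re = 2793.576 / 1.19e-6 = 2.35e+09

2.35e+09


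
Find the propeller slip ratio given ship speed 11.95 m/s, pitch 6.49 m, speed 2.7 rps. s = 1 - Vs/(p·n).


Formula: s = 1 - Vs / (p * n)
Step 1 — p * n = 6.49 * 2.7 = 17.523
Step 2 — Vs / (p*n) = 11.95 / 17.523 = 0.681961 (6 d.p.)
Step 3 — s = 1 - 0.681961 = 0.318039

0.318039


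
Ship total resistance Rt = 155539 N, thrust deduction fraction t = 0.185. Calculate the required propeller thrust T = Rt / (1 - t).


Formula: T = Rt / (1 - t)
Step 1 — (1 - t) = 1 - 0.185 = 0.815
Step 2 — T = 155539 / 0.815 ≈ 190850 N (5 s.f.)

190850 N


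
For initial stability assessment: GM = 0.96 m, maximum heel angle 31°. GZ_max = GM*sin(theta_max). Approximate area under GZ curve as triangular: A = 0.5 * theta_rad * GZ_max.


Formula: GZ_max = GM * sin(theta); Area = 0.5 * theta_rad * GZ_max
Step 1 — GZ_max = 0.96 * sin(31°) = 0.96 * 0.515038 = 0.494436 m
Step 2 — theta_rad = 31 * pi/180 = 0.541052 rad
Step 3 — Area = 0.5 * 0.541052 * 0.494436 ≈ 0.13376 m·rad (5 s.f.)

0.13376 m·rad


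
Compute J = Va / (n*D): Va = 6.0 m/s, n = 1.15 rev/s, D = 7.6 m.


Formula: J = Va / (n * D)
Step 1 — n * D = 1.15 * 7.6 = 8.74
Step 2 — J = 6.0 / 8.74 ≈ 0.68650 (5 s.f.)

0.68650


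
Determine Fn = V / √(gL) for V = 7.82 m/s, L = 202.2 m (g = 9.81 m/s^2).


Formula: Fn = V / sqrt(g * L)
Step 1 — g * L = 9.81 * 202.2 = 1983.582
Step 2 — sqrt(g * L) = sqrt(1983.582) = 44.537422
Step 3 — Fn = 7.82 / 44.537422 ≈ 0.17558 (5 s.f.)

0.17558


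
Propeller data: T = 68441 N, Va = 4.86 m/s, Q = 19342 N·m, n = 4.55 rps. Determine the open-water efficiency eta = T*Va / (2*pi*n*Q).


Formula: eta = T * Va / (2 * pi * n * Q)
Step 1 — numerator = T * Va = 68441 * 4.86 = 332623.26
Step 2 — 2 * pi * n = 2 * pi * 4.55 = 28.588493
Step 3 — denominator = 28.588493 * 19342 = 552958.63
Step 4 — eta = 332623.26 / 552958.63 ≈ 0.60153 (5 s.f.)

0.60153


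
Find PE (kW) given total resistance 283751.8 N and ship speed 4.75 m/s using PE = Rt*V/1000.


Formula: PE = Rt * V / 1000 (kW)
Step 1 — PE (W) = 283751.8 * 4.75 = 1347821.05 W
Step 2 — PE (kW) = 1347821.05 / 1000 ≈ 1347.8 kW (5 s.f.)

1347.8 kW


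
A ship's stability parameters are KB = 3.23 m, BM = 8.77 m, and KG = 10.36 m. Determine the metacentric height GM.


Formula: GM = KB + BM - KG
Step 1 — KM = KB + BM = 3.23 + 8.77 = 12.0 m
Step 2 — GM = KM - KG = 12.0 - 10.36 = 1.64 m

1.64 m


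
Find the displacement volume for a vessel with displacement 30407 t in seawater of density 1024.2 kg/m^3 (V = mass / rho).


Formula: V = mass / rho
Step 1 — convert tonnes to kg: 30407 t * 1000 = 30407000 kg
Step 2 — V = 30407000 / 1024.2 ≈ 29689 m^3 (5 s.f.)

29689 m^3


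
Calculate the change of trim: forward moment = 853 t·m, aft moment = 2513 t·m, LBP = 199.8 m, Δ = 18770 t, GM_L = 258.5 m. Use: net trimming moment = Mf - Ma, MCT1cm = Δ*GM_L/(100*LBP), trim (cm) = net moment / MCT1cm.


Formula: net trimming moment = Mf - Ma; MCT1cm = Δ*GM_L/(100*LBP); trim = net moment / MCT1cm
Step 1 — net trimming moment = 853 - 2513 = -1660 t·m
Step 2 — MCT1cm = 18770 * 258.5 / (100 * 199.8) = 242.8451 t·m/cm
Step 3 — trim = -1660 / 242.8451 ≈ -6.8356 cm (5 s.f.)

-6.8356 cm


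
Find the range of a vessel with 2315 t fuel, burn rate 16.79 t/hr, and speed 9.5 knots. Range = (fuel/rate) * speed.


Formula: endurance = fuel / rate; range = endurance * speed
Step 1 — endurance = 2315 / 16.79 = 137.8797 hours
Step 2 — range = 137.8797 * 9.5 ≈ 1309.9 nautical miles (5 s.f.)

1309.9 NM


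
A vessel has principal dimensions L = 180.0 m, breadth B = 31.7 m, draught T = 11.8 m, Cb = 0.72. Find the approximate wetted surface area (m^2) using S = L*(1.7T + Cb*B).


Formula: S = 1.7*L*T + V/T with V = Cb*L*B*T, i.e. S = L * (1.7*T + Cb*B)
Step 1 — 1.7*T = 1.7 * 11.8 = 20.06 m
Step 2 — Cb*B = 0.72 * 31.7 = 22.824 m
Step 3 — 1.7*T + Cb*B = 20.06 + 22.824 = 42.884 m
Step 4 — S = 180.0 * 42.884 ≈ 7719.1 m^2 (5 s.f.)

7719.1 m^2


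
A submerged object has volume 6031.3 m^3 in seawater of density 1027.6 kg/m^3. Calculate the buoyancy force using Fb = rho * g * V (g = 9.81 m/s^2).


Formula: Fb = rho * g * V
Substituting: Fb = 1027.6 * 9.81 * 6031.3
Intermediate: 1027.6 * 9.81 = 10080.756
Result: Fb = 10080.756 * 6031.3 ≈ 60800000 N (5 s.f.)

60800000 N


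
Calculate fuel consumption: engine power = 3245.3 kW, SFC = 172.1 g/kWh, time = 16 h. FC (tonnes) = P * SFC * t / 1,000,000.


Formula: FC (tonnes) = P * SFC * t / 1,000,000
Step 1 — P * SFC * t = 3245.3 * 172.1 * 16 = 8936258.08 g
Step 2 — FC (tonnes) = 8936258.08 / 1,000,000 ≈ 8.9363 tonnes (5 s.f.)

8.9363 tonnes


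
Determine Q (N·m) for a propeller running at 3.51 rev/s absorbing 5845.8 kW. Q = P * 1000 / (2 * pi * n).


Formula: Q = P_W / (2 * pi * n)
Step 1 — P_W = 5845.8 kW * 1000 = 5845800.0 W
Step 2 — 2 * pi * n = 2 * pi * 3.51 = 22.05398
Step 3 — Q = 5845800.0 / 22.05398 ≈ 265070 N·m (5 s.f.)

265070 N·m


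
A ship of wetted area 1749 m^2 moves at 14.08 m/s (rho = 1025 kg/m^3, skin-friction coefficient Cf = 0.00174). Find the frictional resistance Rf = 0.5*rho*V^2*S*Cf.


Formula: Rf = 0.5 * rho * V^2 * S * Cf
Step 1 — V^2 = 14.08^2 = 198.2464
Step 2 — 0.5 * rho * V^2 = 0.5 * 1025 * 198.2464 = 101601.28
Step 3 — Rf = 101601.28 * 1749 * 0.00174 ≈ 309200 N (5 s.f.)

309200 N


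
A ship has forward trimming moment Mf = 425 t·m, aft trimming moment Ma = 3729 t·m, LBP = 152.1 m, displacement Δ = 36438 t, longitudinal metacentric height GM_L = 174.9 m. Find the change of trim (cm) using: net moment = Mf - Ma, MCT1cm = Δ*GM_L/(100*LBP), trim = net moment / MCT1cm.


Formula: net trimming moment = Mf - Ma; MCT1cm = Δ*GM_L/(100*LBP); trim = net moment / MCT1cm
Step 1 — net trimming moment = 425 - 3729 = -3304 t·m
Step 2 — MCT1cm = 36438 * 174.9 / (100 * 152.1) = 419.0011 t·m/cm
Step 3 — trim = -3304 / 419.0011 ≈ -7.8854 cm (5 s.f.)

-7.8854 cm


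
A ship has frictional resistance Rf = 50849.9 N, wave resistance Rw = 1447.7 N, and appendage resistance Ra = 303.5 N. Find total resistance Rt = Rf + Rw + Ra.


Formula: Rt = Rf + Rw + Ra
Substituting: Rt = 50849.9 + 1447.7 + 303.5
Result: Rt = 52601.1 N

52601.1 N


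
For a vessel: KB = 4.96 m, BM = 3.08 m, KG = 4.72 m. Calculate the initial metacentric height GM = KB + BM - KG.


Formula: GM = KB + BM - KG
Step 1 — KM = KB + BM = 4.96 + 3.08 = 8.04 m
Step 2 — GM = KM - KG = 8.04 - 4.72 = 3.32 m

3.32 m


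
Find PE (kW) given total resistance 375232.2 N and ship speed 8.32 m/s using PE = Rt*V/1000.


Formula: PE = Rt * V / 1000 (kW)
Step 1 — PE (W) = 375232.2 * 8.32 = 3121931.904 W
Step 2 — PE (kW) = 3121931.904 / 1000 ≈ 3121.9 kW (5 s.f.)

3121.9 kW


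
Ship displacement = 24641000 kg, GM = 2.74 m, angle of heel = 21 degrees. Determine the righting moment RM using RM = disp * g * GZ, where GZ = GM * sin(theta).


Formula: GZ = GM * sin(theta); RM = disp * g * GZ
Step 1 — GZ = 2.74 * sin(21°) = 2.74 * 0.358368 = 0.981928 m
Step 2 — RM = 24641000 * 9.81 * 0.981928 ≈ 237360000 N·m (5 s.f.)

237360000 N·m


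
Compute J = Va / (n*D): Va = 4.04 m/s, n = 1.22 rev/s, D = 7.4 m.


Formula: J = Va / (n * D)
Step 1 — n * D = 1.22 * 7.4 = 9.028
Step 2 — J = 4.04 / 9.028 ≈ 0.44750 (5 s.f.)

0.44750


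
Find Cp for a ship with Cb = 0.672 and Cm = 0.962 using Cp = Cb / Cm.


Formula: Cp = Cb / Cm
Substituting: Cp = 0.672 / 0.962
Result: Cp ≈ 0.69854 (5 s.f.)

0.69854


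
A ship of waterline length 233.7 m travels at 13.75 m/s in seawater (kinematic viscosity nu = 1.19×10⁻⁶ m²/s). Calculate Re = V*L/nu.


Formula: Re = V * L / nu
Step 1 — V * L = 13.75 * 233.7 = 3213.375 m^2/s
Step 2 — Re = 3213.375 / 1.19e-6 = 2.70e+09

2.70e+09


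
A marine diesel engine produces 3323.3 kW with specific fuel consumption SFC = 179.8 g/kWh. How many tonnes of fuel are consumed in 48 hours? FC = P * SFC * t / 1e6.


Formula: FC (tonnes) = P * SFC * t / 1,000,000
Step 1 — P * SFC * t = 3323.3 * 179.8 * 48 = 28681408.32 g
Step 2 — FC (tonnes) = 28681408.32 / 1,000,000 ≈ 28.681 tonnes (5 s.f.)

28.681 tonnes
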